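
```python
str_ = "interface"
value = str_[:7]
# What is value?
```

str_ has length 9. The slice str_[:7] selects indices [0, 1, 2, 3, 4, 5, 6] (0->'i', 1->'n', 2->'t', 3->'e', 4->'r', 5->'f', 6->'a'), giving 'interfa'.

'interfa'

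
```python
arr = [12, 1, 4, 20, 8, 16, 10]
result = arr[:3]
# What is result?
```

arr has length 7. The slice arr[:3] selects indices [0, 1, 2] (0->12, 1->1, 2->4), giving [12, 1, 4].

[12, 1, 4]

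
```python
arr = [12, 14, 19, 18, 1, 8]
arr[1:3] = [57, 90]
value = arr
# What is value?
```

arr starts as [12, 14, 19, 18, 1, 8] (length 6). The slice arr[1:3] covers indices [1, 2] with values [14, 19]. Replacing that slice with [57, 90] (same length) produces [12, 57, 90, 18, 1, 8].

[12, 57, 90, 18, 1, 8]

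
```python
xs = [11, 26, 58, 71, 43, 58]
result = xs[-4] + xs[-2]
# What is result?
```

xs has length 6. Negative index -4 maps to positive index 6 + (-4) = 2. xs[2] = 58.
xs has length 6. Negative index -2 maps to positive index 6 + (-2) = 4. xs[4] = 43.
Sum: 58 + 43 = 101.

101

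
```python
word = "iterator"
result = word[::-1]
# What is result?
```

word has length 8. The slice word[::-1] selects indices [7, 6, 5, 4, 3, 2, 1, 0] (7->'r', 6->'o', 5->'t', 4->'a', 3->'r', 2->'e', 1->'t', 0->'i'), giving 'rotareti'.

'rotareti'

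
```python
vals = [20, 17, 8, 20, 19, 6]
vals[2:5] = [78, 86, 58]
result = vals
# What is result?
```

vals starts as [20, 17, 8, 20, 19, 6] (length 6). The slice vals[2:5] covers indices [2, 3, 4] with values [8, 20, 19]. Replacing that slice with [78, 86, 58] (same length) produces [20, 17, 78, 86, 58, 6].

[20, 17, 78, 86, 58, 6]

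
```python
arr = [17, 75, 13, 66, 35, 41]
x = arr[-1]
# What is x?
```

arr has length 6. Negative index -1 maps to positive index 6 + (-1) = 5. arr[5] = 41.

41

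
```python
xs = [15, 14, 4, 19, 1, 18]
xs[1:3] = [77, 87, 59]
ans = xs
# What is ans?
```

xs starts as [15, 14, 4, 19, 1, 18] (length 6). The slice xs[1:3] covers indices [1, 2] with values [14, 4]. Replacing that slice with [77, 87, 59] (different length) produces [15, 77, 87, 59, 19, 1, 18].

[15, 77, 87, 59, 19, 1, 18]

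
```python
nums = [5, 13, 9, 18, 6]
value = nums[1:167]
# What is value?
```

nums has length 5. The slice nums[1:167] selects indices [1, 2, 3, 4] (1->13, 2->9, 3->18, 4->6), giving [13, 9, 18, 6].

[13, 9, 18, 6]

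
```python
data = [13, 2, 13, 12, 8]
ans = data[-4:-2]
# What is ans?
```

data has length 5. The slice data[-4:-2] selects indices [1, 2] (1->2, 2->13), giving [2, 13].

[2, 13]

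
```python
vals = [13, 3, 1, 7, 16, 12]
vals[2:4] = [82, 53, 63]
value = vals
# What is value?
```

vals starts as [13, 3, 1, 7, 16, 12] (length 6). The slice vals[2:4] covers indices [2, 3] with values [1, 7]. Replacing that slice with [82, 53, 63] (different length) produces [13, 3, 82, 53, 63, 16, 12].

[13, 3, 82, 53, 63, 16, 12]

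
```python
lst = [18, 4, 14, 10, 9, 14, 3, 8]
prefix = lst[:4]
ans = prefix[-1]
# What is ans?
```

lst has length 8. The slice lst[:4] selects indices [0, 1, 2, 3] (0->18, 1->4, 2->14, 3->10), giving [18, 4, 14, 10]. So prefix = [18, 4, 14, 10]. Then prefix[-1] = 10.

10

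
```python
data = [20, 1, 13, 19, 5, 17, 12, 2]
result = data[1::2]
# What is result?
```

data has length 8. The slice data[1::2] selects indices [1, 3, 5, 7] (1->1, 3->19, 5->17, 7->2), giving [1, 19, 17, 2].

[1, 19, 17, 2]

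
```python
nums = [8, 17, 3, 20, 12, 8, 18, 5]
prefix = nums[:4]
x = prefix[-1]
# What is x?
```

nums has length 8. The slice nums[:4] selects indices [0, 1, 2, 3] (0->8, 1->17, 2->3, 3->20), giving [8, 17, 3, 20]. So prefix = [8, 17, 3, 20]. Then prefix[-1] = 20.

20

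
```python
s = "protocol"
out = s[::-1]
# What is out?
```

s has length 8. The slice s[::-1] selects indices [7, 6, 5, 4, 3, 2, 1, 0] (7->'l', 6->'o', 5->'c', 4->'o', 3->'t', 2->'o', 1->'r', 0->'p'), giving 'locotorp'.

'locotorp'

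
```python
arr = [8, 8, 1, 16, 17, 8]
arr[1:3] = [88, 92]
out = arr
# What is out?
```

arr starts as [8, 8, 1, 16, 17, 8] (length 6). The slice arr[1:3] covers indices [1, 2] with values [8, 1]. Replacing that slice with [88, 92] (same length) produces [8, 88, 92, 16, 17, 8].

[8, 88, 92, 16, 17, 8]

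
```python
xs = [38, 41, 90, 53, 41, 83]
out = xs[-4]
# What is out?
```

xs has length 6. Negative index -4 maps to positive index 6 + (-4) = 2. xs[2] = 90.

90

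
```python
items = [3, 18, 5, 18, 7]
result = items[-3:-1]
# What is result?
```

items has length 5. The slice items[-3:-1] selects indices [2, 3] (2->5, 3->18), giving [5, 18].

[5, 18]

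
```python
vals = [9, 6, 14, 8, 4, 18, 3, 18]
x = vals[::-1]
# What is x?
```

vals has length 8. The slice vals[::-1] selects indices [7, 6, 5, 4, 3, 2, 1, 0] (7->18, 6->3, 5->18, 4->4, 3->8, 2->14, 1->6, 0->9), giving [18, 3, 18, 4, 8, 14, 6, 9].

[18, 3, 18, 4, 8, 14, 6, 9]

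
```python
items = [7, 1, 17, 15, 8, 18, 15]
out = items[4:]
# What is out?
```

items has length 7. The slice items[4:] selects indices [4, 5, 6] (4->8, 5->18, 6->15), giving [8, 18, 15].

[8, 18, 15]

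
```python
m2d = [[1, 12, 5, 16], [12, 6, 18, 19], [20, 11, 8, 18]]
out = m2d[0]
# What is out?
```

m2d has 3 rows. Row 0 is [1, 12, 5, 16].

[1, 12, 5, 16]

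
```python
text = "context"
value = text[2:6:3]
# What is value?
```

text has length 7. The slice text[2:6:3] selects indices [2, 5] (2->'n', 5->'x'), giving 'nx'.

'nx'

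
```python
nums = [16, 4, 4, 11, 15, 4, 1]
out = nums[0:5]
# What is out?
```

nums has length 7. The slice nums[0:5] selects indices [0, 1, 2, 3, 4] (0->16, 1->4, 2->4, 3->11, 4->15), giving [16, 4, 4, 11, 15].

[16, 4, 4, 11, 15]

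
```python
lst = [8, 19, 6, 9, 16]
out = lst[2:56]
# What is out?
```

lst has length 5. The slice lst[2:56] selects indices [2, 3, 4] (2->6, 3->9, 4->16), giving [6, 9, 16].

[6, 9, 16]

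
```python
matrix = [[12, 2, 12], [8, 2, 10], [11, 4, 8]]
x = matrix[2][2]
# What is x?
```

matrix[2] = [11, 4, 8]. Taking column 2 of that row yields 8.

8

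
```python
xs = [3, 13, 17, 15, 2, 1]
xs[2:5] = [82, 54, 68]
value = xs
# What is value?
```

xs starts as [3, 13, 17, 15, 2, 1] (length 6). The slice xs[2:5] covers indices [2, 3, 4] with values [17, 15, 2]. Replacing that slice with [82, 54, 68] (same length) produces [3, 13, 82, 54, 68, 1].

[3, 13, 82, 54, 68, 1]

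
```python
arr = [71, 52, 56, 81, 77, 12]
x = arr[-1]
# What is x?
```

arr has length 6. Negative index -1 maps to positive index 6 + (-1) = 5. arr[5] = 12.

12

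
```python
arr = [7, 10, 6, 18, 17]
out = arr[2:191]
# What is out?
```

arr has length 5. The slice arr[2:191] selects indices [2, 3, 4] (2->6, 3->18, 4->17), giving [6, 18, 17].

[6, 18, 17]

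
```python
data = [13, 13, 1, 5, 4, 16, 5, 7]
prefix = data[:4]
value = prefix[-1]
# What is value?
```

data has length 8. The slice data[:4] selects indices [0, 1, 2, 3] (0->13, 1->13, 2->1, 3->5), giving [13, 13, 1, 5]. So prefix = [13, 13, 1, 5]. Then prefix[-1] = 5.

5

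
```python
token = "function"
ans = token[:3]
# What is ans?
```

token has length 8. The slice token[:3] selects indices [0, 1, 2] (0->'f', 1->'u', 2->'n'), giving 'fun'.

'fun'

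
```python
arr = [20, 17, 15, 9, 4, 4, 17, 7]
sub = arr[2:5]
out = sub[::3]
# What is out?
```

arr has length 8. The slice arr[2:5] selects indices [2, 3, 4] (2->15, 3->9, 4->4), giving [15, 9, 4]. So sub = [15, 9, 4]. sub has length 3. The slice sub[::3] selects indices [0] (0->15), giving [15].

[15]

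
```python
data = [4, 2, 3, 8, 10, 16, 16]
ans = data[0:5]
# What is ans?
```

data has length 7. The slice data[0:5] selects indices [0, 1, 2, 3, 4] (0->4, 1->2, 2->3, 3->8, 4->10), giving [4, 2, 3, 8, 10].

[4, 2, 3, 8, 10]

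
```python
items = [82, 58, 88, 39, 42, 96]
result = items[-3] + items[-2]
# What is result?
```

items has length 6. Negative index -3 maps to positive index 6 + (-3) = 3. items[3] = 39.
items has length 6. Negative index -2 maps to positive index 6 + (-2) = 4. items[4] = 42.
Sum: 39 + 42 = 81.

81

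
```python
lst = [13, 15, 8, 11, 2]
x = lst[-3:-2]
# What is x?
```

lst has length 5. The slice lst[-3:-2] selects indices [2] (2->8), giving [8].

[8]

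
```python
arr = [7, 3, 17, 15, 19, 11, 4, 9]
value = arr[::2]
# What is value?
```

arr has length 8. The slice arr[::2] selects indices [0, 2, 4, 6] (0->7, 2->17, 4->19, 6->4), giving [7, 17, 19, 4].

[7, 17, 19, 4]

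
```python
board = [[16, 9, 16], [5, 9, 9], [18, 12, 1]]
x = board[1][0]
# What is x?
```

board[1] = [5, 9, 9]. Taking column 0 of that row yields 5.

5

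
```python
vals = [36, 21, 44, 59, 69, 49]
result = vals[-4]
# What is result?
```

vals has length 6. Negative index -4 maps to positive index 6 + (-4) = 2. vals[2] = 44.

44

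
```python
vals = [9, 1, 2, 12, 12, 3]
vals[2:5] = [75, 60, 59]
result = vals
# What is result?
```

vals starts as [9, 1, 2, 12, 12, 3] (length 6). The slice vals[2:5] covers indices [2, 3, 4] with values [2, 12, 12]. Replacing that slice with [75, 60, 59] (same length) produces [9, 1, 75, 60, 59, 3].

[9, 1, 75, 60, 59, 3]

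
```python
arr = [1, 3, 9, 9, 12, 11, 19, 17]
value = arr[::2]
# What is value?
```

arr has length 8. The slice arr[::2] selects indices [0, 2, 4, 6] (0->1, 2->9, 4->12, 6->19), giving [1, 9, 12, 19].

[1, 9, 12, 19]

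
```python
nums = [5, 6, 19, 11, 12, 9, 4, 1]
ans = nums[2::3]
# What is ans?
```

nums has length 8. The slice nums[2::3] selects indices [2, 5] (2->19, 5->9), giving [19, 9].

[19, 9]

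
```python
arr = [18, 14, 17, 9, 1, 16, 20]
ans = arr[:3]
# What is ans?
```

arr has length 7. The slice arr[:3] selects indices [0, 1, 2] (0->18, 1->14, 2->17), giving [18, 14, 17].

[18, 14, 17]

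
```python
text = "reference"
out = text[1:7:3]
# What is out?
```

text has length 9. The slice text[1:7:3] selects indices [1, 4] (1->'e', 4->'r'), giving 'er'.

'er'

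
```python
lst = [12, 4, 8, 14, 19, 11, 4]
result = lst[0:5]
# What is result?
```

lst has length 7. The slice lst[0:5] selects indices [0, 1, 2, 3, 4] (0->12, 1->4, 2->8, 3->14, 4->19), giving [12, 4, 8, 14, 19].

[12, 4, 8, 14, 19]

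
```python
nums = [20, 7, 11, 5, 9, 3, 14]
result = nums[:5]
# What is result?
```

nums has length 7. The slice nums[:5] selects indices [0, 1, 2, 3, 4] (0->20, 1->7, 2->11, 3->5, 4->9), giving [20, 7, 11, 5, 9].

[20, 7, 11, 5, 9]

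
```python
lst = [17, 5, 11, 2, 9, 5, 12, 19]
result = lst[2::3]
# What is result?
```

lst has length 8. The slice lst[2::3] selects indices [2, 5] (2->11, 5->5), giving [11, 5].

[11, 5]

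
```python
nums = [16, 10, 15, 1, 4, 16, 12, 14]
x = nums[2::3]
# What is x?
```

nums has length 8. The slice nums[2::3] selects indices [2, 5] (2->15, 5->16), giving [15, 16].

[15, 16]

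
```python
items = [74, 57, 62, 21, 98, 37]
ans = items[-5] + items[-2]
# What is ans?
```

items has length 6. Negative index -5 maps to positive index 6 + (-5) = 1. items[1] = 57.
items has length 6. Negative index -2 maps to positive index 6 + (-2) = 4. items[4] = 98.
Sum: 57 + 98 = 155.

155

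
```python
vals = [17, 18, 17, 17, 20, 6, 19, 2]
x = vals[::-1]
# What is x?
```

vals has length 8. The slice vals[::-1] selects indices [7, 6, 5, 4, 3, 2, 1, 0] (7->2, 6->19, 5->6, 4->20, 3->17, 2->17, 1->18, 0->17), giving [2, 19, 6, 20, 17, 17, 18, 17].

[2, 19, 6, 20, 17, 17, 18, 17]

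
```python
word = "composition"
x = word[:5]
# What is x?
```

word has length 11. The slice word[:5] selects indices [0, 1, 2, 3, 4] (0->'c', 1->'o', 2->'m', 3->'p', 4->'o'), giving 'compo'.

'compo'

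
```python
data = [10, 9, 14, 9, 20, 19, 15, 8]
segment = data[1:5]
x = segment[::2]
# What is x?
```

data has length 8. The slice data[1:5] selects indices [1, 2, 3, 4] (1->9, 2->14, 3->9, 4->20), giving [9, 14, 9, 20]. So segment = [9, 14, 9, 20]. segment has length 4. The slice segment[::2] selects indices [0, 2] (0->9, 2->9), giving [9, 9].

[9, 9]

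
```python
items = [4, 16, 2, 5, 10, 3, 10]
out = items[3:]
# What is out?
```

items has length 7. The slice items[3:] selects indices [3, 4, 5, 6] (3->5, 4->10, 5->3, 6->10), giving [5, 10, 3, 10].

[5, 10, 3, 10]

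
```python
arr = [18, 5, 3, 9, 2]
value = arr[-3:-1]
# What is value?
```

arr has length 5. The slice arr[-3:-1] selects indices [2, 3] (2->3, 3->9), giving [3, 9].

[3, 9]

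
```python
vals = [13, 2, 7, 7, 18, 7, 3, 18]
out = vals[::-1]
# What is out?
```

vals has length 8. The slice vals[::-1] selects indices [7, 6, 5, 4, 3, 2, 1, 0] (7->18, 6->3, 5->7, 4->18, 3->7, 2->7, 1->2, 0->13), giving [18, 3, 7, 18, 7, 7, 2, 13].

[18, 3, 7, 18, 7, 7, 2, 13]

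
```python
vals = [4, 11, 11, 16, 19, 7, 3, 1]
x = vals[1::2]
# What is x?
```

vals has length 8. The slice vals[1::2] selects indices [1, 3, 5, 7] (1->11, 3->16, 5->7, 7->1), giving [11, 16, 7, 1].

[11, 16, 7, 1]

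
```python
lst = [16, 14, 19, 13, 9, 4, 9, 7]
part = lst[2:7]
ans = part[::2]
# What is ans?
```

lst has length 8. The slice lst[2:7] selects indices [2, 3, 4, 5, 6] (2->19, 3->13, 4->9, 5->4, 6->9), giving [19, 13, 9, 4, 9]. So part = [19, 13, 9, 4, 9]. part has length 5. The slice part[::2] selects indices [0, 2, 4] (0->19, 2->9, 4->9), giving [19, 9, 9].

[19, 9, 9]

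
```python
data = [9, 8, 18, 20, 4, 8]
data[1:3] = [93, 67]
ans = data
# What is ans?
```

data starts as [9, 8, 18, 20, 4, 8] (length 6). The slice data[1:3] covers indices [1, 2] with values [8, 18]. Replacing that slice with [93, 67] (same length) produces [9, 93, 67, 20, 4, 8].

[9, 93, 67, 20, 4, 8]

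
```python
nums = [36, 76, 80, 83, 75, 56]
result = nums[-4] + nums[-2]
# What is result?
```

nums has length 6. Negative index -4 maps to positive index 6 + (-4) = 2. nums[2] = 80.
nums has length 6. Negative index -2 maps to positive index 6 + (-2) = 4. nums[4] = 75.
Sum: 80 + 75 = 155.

155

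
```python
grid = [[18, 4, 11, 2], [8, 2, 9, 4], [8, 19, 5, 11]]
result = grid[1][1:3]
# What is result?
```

grid[1] = [8, 2, 9, 4]. grid[1] has length 4. The slice grid[1][1:3] selects indices [1, 2] (1->2, 2->9), giving [2, 9].

[2, 9]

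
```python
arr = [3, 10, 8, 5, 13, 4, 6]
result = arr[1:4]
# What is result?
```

arr has length 7. The slice arr[1:4] selects indices [1, 2, 3] (1->10, 2->8, 3->5), giving [10, 8, 5].

[10, 8, 5]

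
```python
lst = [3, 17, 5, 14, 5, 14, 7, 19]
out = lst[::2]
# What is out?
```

lst has length 8. The slice lst[::2] selects indices [0, 2, 4, 6] (0->3, 2->5, 4->5, 6->7), giving [3, 5, 5, 7].

[3, 5, 5, 7]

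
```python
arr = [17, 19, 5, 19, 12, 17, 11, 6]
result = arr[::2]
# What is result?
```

arr has length 8. The slice arr[::2] selects indices [0, 2, 4, 6] (0->17, 2->5, 4->12, 6->11), giving [17, 5, 12, 11].

[17, 5, 12, 11]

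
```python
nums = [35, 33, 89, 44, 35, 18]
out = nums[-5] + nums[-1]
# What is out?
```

nums has length 6. Negative index -5 maps to positive index 6 + (-5) = 1. nums[1] = 33.
nums has length 6. Negative index -1 maps to positive index 6 + (-1) = 5. nums[5] = 18.
Sum: 33 + 18 = 51.

51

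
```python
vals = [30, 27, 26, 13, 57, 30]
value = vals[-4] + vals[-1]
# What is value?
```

vals has length 6. Negative index -4 maps to positive index 6 + (-4) = 2. vals[2] = 26.
vals has length 6. Negative index -1 maps to positive index 6 + (-1) = 5. vals[5] = 30.
Sum: 26 + 30 = 56.

56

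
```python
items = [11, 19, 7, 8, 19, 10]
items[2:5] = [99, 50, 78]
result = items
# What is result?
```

items starts as [11, 19, 7, 8, 19, 10] (length 6). The slice items[2:5] covers indices [2, 3, 4] with values [7, 8, 19]. Replacing that slice with [99, 50, 78] (same length) produces [11, 19, 99, 50, 78, 10].

[11, 19, 99, 50, 78, 10]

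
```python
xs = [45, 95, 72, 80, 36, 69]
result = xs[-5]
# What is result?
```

xs has length 6. Negative index -5 maps to positive index 6 + (-5) = 1. xs[1] = 95.

95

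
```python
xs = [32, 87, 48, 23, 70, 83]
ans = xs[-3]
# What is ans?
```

xs has length 6. Negative index -3 maps to positive index 6 + (-3) = 3. xs[3] = 23.

23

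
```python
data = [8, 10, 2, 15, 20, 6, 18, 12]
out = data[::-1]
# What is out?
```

data has length 8. The slice data[::-1] selects indices [7, 6, 5, 4, 3, 2, 1, 0] (7->12, 6->18, 5->6, 4->20, 3->15, 2->2, 1->10, 0->8), giving [12, 18, 6, 20, 15, 2, 10, 8].

[12, 18, 6, 20, 15, 2, 10, 8]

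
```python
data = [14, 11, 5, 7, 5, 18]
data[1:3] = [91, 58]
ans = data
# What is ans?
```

data starts as [14, 11, 5, 7, 5, 18] (length 6). The slice data[1:3] covers indices [1, 2] with values [11, 5]. Replacing that slice with [91, 58] (same length) produces [14, 91, 58, 7, 5, 18].

[14, 91, 58, 7, 5, 18]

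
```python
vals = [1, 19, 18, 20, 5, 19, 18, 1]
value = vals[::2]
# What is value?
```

vals has length 8. The slice vals[::2] selects indices [0, 2, 4, 6] (0->1, 2->18, 4->5, 6->18), giving [1, 18, 5, 18].

[1, 18, 5, 18]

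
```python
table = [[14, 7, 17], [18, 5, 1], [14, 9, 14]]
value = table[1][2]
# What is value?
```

table[1] = [18, 5, 1]. Taking column 2 of that row yields 1.

1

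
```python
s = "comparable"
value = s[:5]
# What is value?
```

s has length 10. The slice s[:5] selects indices [0, 1, 2, 3, 4] (0->'c', 1->'o', 2->'m', 3->'p', 4->'a'), giving 'compa'.

'compa'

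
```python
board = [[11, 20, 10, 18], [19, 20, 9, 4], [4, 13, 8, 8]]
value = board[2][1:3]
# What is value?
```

board[2] = [4, 13, 8, 8]. board[2] has length 4. The slice board[2][1:3] selects indices [1, 2] (1->13, 2->8), giving [13, 8].

[13, 8]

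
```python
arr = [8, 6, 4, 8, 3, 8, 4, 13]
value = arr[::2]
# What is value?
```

arr has length 8. The slice arr[::2] selects indices [0, 2, 4, 6] (0->8, 2->4, 4->3, 6->4), giving [8, 4, 3, 4].

[8, 4, 3, 4]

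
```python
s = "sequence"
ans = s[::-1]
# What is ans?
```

s has length 8. The slice s[::-1] selects indices [7, 6, 5, 4, 3, 2, 1, 0] (7->'e', 6->'c', 5->'n', 4->'e', 3->'u', 2->'q', 1->'e', 0->'s'), giving 'ecneuqes'.

'ecneuqes'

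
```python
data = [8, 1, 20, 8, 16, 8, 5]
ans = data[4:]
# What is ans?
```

data has length 7. The slice data[4:] selects indices [4, 5, 6] (4->16, 5->8, 6->5), giving [16, 8, 5].

[16, 8, 5]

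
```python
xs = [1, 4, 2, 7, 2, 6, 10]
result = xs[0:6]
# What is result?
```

xs has length 7. The slice xs[0:6] selects indices [0, 1, 2, 3, 4, 5] (0->1, 1->4, 2->2, 3->7, 4->2, 5->6), giving [1, 4, 2, 7, 2, 6].

[1, 4, 2, 7, 2, 6]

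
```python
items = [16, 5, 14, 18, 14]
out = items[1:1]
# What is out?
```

items has length 5. The slice items[1:1] resolves to an empty index range, so the result is [].

[]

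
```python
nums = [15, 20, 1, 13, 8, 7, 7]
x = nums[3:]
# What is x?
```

nums has length 7. The slice nums[3:] selects indices [3, 4, 5, 6] (3->13, 4->8, 5->7, 6->7), giving [13, 8, 7, 7].

[13, 8, 7, 7]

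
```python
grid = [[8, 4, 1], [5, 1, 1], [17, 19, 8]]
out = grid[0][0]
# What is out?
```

grid[0] = [8, 4, 1]. Taking column 0 of that row yields 8.

8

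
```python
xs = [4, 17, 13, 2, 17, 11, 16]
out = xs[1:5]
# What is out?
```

xs has length 7. The slice xs[1:5] selects indices [1, 2, 3, 4] (1->17, 2->13, 3->2, 4->17), giving [17, 13, 2, 17].

[17, 13, 2, 17]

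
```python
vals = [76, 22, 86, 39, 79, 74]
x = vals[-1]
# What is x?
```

vals has length 6. Negative index -1 maps to positive index 6 + (-1) = 5. vals[5] = 74.

74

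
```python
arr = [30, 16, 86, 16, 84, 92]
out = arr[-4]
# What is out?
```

arr has length 6. Negative index -4 maps to positive index 6 + (-4) = 2. arr[2] = 86.

86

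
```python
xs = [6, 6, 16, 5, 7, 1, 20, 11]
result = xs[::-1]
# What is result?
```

xs has length 8. The slice xs[::-1] selects indices [7, 6, 5, 4, 3, 2, 1, 0] (7->11, 6->20, 5->1, 4->7, 3->5, 2->16, 1->6, 0->6), giving [11, 20, 1, 7, 5, 16, 6, 6].

[11, 20, 1, 7, 5, 16, 6, 6]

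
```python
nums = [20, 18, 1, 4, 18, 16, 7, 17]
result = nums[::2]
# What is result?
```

nums has length 8. The slice nums[::2] selects indices [0, 2, 4, 6] (0->20, 2->1, 4->18, 6->7), giving [20, 1, 18, 7].

[20, 1, 18, 7]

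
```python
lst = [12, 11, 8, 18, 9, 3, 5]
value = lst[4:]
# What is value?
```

lst has length 7. The slice lst[4:] selects indices [4, 5, 6] (4->9, 5->3, 6->5), giving [9, 3, 5].

[9, 3, 5]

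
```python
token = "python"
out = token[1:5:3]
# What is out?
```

token has length 6. The slice token[1:5:3] selects indices [1, 4] (1->'y', 4->'o'), giving 'yo'.

'yo'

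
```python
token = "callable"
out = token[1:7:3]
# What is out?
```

token has length 8. The slice token[1:7:3] selects indices [1, 4] (1->'a', 4->'a'), giving 'aa'.

'aa'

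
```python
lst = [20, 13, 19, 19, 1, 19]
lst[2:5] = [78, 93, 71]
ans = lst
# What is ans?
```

lst starts as [20, 13, 19, 19, 1, 19] (length 6). The slice lst[2:5] covers indices [2, 3, 4] with values [19, 19, 1]. Replacing that slice with [78, 93, 71] (same length) produces [20, 13, 78, 93, 71, 19].

[20, 13, 78, 93, 71, 19]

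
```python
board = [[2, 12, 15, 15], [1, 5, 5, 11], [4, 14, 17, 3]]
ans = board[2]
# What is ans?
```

board has 3 rows. Row 2 is [4, 14, 17, 3].

[4, 14, 17, 3]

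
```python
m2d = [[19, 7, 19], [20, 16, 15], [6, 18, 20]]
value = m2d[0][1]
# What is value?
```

m2d[0] = [19, 7, 19]. Taking column 1 of that row yields 7.

7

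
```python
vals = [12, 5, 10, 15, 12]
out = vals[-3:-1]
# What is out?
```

vals has length 5. The slice vals[-3:-1] selects indices [2, 3] (2->10, 3->15), giving [10, 15].

[10, 15]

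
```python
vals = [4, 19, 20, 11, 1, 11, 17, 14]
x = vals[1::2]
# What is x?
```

vals has length 8. The slice vals[1::2] selects indices [1, 3, 5, 7] (1->19, 3->11, 5->11, 7->14), giving [19, 11, 11, 14].

[19, 11, 11, 14]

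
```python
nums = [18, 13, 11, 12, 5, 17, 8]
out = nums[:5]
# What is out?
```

nums has length 7. The slice nums[:5] selects indices [0, 1, 2, 3, 4] (0->18, 1->13, 2->11, 3->12, 4->5), giving [18, 13, 11, 12, 5].

[18, 13, 11, 12, 5]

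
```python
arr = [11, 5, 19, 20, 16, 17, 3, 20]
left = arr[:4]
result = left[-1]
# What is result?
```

arr has length 8. The slice arr[:4] selects indices [0, 1, 2, 3] (0->11, 1->5, 2->19, 3->20), giving [11, 5, 19, 20]. So left = [11, 5, 19, 20]. Then left[-1] = 20.

20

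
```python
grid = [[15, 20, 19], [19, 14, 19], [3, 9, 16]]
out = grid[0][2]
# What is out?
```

grid[0] = [15, 20, 19]. Taking column 2 of that row yields 19.

19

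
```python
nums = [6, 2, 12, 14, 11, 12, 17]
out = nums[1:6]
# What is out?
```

nums has length 7. The slice nums[1:6] selects indices [1, 2, 3, 4, 5] (1->2, 2->12, 3->14, 4->11, 5->12), giving [2, 12, 14, 11, 12].

[2, 12, 14, 11, 12]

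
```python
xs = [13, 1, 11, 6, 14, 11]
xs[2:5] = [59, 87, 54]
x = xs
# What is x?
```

xs starts as [13, 1, 11, 6, 14, 11] (length 6). The slice xs[2:5] covers indices [2, 3, 4] with values [11, 6, 14]. Replacing that slice with [59, 87, 54] (same length) produces [13, 1, 59, 87, 54, 11].

[13, 1, 59, 87, 54, 11]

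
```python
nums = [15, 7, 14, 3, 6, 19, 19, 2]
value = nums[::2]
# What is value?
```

nums has length 8. The slice nums[::2] selects indices [0, 2, 4, 6] (0->15, 2->14, 4->6, 6->19), giving [15, 14, 6, 19].

[15, 14, 6, 19]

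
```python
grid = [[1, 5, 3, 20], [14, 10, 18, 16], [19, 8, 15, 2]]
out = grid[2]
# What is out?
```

grid has 3 rows. Row 2 is [19, 8, 15, 2].

[19, 8, 15, 2]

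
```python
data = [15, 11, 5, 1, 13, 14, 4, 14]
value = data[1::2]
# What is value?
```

data has length 8. The slice data[1::2] selects indices [1, 3, 5, 7] (1->11, 3->1, 5->14, 7->14), giving [11, 1, 14, 14].

[11, 1, 14, 14]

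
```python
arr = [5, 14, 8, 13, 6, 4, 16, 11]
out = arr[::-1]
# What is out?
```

arr has length 8. The slice arr[::-1] selects indices [7, 6, 5, 4, 3, 2, 1, 0] (7->11, 6->16, 5->4, 4->6, 3->13, 2->8, 1->14, 0->5), giving [11, 16, 4, 6, 13, 8, 14, 5].

[11, 16, 4, 6, 13, 8, 14, 5]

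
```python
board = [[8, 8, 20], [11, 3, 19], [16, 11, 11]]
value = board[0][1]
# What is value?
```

board[0] = [8, 8, 20]. Taking column 1 of that row yields 8.

8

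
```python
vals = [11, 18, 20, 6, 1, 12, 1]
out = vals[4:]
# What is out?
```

vals has length 7. The slice vals[4:] selects indices [4, 5, 6] (4->1, 5->12, 6->1), giving [1, 12, 1].

[1, 12, 1]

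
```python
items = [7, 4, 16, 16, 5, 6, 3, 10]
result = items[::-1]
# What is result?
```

items has length 8. The slice items[::-1] selects indices [7, 6, 5, 4, 3, 2, 1, 0] (7->10, 6->3, 5->6, 4->5, 3->16, 2->16, 1->4, 0->7), giving [10, 3, 6, 5, 16, 16, 4, 7].

[10, 3, 6, 5, 16, 16, 4, 7]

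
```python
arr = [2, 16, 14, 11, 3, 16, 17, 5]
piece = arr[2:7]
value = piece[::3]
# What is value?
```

arr has length 8. The slice arr[2:7] selects indices [2, 3, 4, 5, 6] (2->14, 3->11, 4->3, 5->16, 6->17), giving [14, 11, 3, 16, 17]. So piece = [14, 11, 3, 16, 17]. piece has length 5. The slice piece[::3] selects indices [0, 3] (0->14, 3->16), giving [14, 16].

[14, 16]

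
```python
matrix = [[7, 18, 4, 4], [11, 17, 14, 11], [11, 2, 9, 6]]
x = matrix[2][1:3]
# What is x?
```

matrix[2] = [11, 2, 9, 6]. matrix[2] has length 4. The slice matrix[2][1:3] selects indices [1, 2] (1->2, 2->9), giving [2, 9].

[2, 9]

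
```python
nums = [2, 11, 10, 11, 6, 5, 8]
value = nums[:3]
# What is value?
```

nums has length 7. The slice nums[:3] selects indices [0, 1, 2] (0->2, 1->11, 2->10), giving [2, 11, 10].

[2, 11, 10]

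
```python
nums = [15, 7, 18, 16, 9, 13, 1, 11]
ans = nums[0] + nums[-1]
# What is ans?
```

nums has length 8. nums[0] = 15.
nums has length 8. Negative index -1 maps to positive index 8 + (-1) = 7. nums[7] = 11.
Sum: 15 + 11 = 26.

26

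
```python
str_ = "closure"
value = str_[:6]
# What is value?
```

str_ has length 7. The slice str_[:6] selects indices [0, 1, 2, 3, 4, 5] (0->'c', 1->'l', 2->'o', 3->'s', 4->'u', 5->'r'), giving 'closur'.

'closur'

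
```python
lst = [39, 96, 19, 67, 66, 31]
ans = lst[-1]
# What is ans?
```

lst has length 6. Negative index -1 maps to positive index 6 + (-1) = 5. lst[5] = 31.

31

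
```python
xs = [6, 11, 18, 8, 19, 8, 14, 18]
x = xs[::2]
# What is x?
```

xs has length 8. The slice xs[::2] selects indices [0, 2, 4, 6] (0->6, 2->18, 4->19, 6->14), giving [6, 18, 19, 14].

[6, 18, 19, 14]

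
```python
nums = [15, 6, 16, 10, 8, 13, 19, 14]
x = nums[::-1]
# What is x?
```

nums has length 8. The slice nums[::-1] selects indices [7, 6, 5, 4, 3, 2, 1, 0] (7->14, 6->19, 5->13, 4->8, 3->10, 2->16, 1->6, 0->15), giving [14, 19, 13, 8, 10, 16, 6, 15].

[14, 19, 13, 8, 10, 16, 6, 15]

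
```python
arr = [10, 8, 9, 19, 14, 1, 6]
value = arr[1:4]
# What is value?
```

arr has length 7. The slice arr[1:4] selects indices [1, 2, 3] (1->8, 2->9, 3->19), giving [8, 9, 19].

[8, 9, 19]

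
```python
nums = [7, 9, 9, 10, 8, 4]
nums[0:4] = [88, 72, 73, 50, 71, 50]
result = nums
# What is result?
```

nums starts as [7, 9, 9, 10, 8, 4] (length 6). The slice nums[0:4] covers indices [0, 1, 2, 3] with values [7, 9, 9, 10]. Replacing that slice with [88, 72, 73, 50, 71, 50] (different length) produces [88, 72, 73, 50, 71, 50, 8, 4].

[88, 72, 73, 50, 71, 50, 8, 4]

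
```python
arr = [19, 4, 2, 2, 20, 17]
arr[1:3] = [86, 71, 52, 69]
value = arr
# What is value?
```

arr starts as [19, 4, 2, 2, 20, 17] (length 6). The slice arr[1:3] covers indices [1, 2] with values [4, 2]. Replacing that slice with [86, 71, 52, 69] (different length) produces [19, 86, 71, 52, 69, 2, 20, 17].

[19, 86, 71, 52, 69, 2, 20, 17]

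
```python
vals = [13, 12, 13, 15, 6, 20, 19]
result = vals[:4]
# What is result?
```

vals has length 7. The slice vals[:4] selects indices [0, 1, 2, 3] (0->13, 1->12, 2->13, 3->15), giving [13, 12, 13, 15].

[13, 12, 13, 15]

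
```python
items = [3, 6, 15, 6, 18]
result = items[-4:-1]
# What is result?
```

items has length 5. The slice items[-4:-1] selects indices [1, 2, 3] (1->6, 2->15, 3->6), giving [6, 15, 6].

[6, 15, 6]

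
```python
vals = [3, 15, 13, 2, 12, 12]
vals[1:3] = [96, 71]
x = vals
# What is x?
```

vals starts as [3, 15, 13, 2, 12, 12] (length 6). The slice vals[1:3] covers indices [1, 2] with values [15, 13]. Replacing that slice with [96, 71] (same length) produces [3, 96, 71, 2, 12, 12].

[3, 96, 71, 2, 12, 12]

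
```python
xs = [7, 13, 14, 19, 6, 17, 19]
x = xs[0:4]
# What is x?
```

xs has length 7. The slice xs[0:4] selects indices [0, 1, 2, 3] (0->7, 1->13, 2->14, 3->19), giving [7, 13, 14, 19].

[7, 13, 14, 19]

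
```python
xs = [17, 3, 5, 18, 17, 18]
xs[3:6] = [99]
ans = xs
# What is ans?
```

xs starts as [17, 3, 5, 18, 17, 18] (length 6). The slice xs[3:6] covers indices [3, 4, 5] with values [18, 17, 18]. Replacing that slice with [99] (different length) produces [17, 3, 5, 99].

[17, 3, 5, 99]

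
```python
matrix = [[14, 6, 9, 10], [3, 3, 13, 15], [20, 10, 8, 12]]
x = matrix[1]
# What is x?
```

matrix has 3 rows. Row 1 is [3, 3, 13, 15].

[3, 3, 13, 15]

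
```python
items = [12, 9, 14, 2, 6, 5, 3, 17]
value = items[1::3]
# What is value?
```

items has length 8. The slice items[1::3] selects indices [1, 4, 7] (1->9, 4->6, 7->17), giving [9, 6, 17].

[9, 6, 17]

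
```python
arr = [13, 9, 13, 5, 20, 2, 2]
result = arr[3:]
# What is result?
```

arr has length 7. The slice arr[3:] selects indices [3, 4, 5, 6] (3->5, 4->20, 5->2, 6->2), giving [5, 20, 2, 2].

[5, 20, 2, 2]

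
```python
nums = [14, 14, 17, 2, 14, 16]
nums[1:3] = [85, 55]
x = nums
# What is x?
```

nums starts as [14, 14, 17, 2, 14, 16] (length 6). The slice nums[1:3] covers indices [1, 2] with values [14, 17]. Replacing that slice with [85, 55] (same length) produces [14, 85, 55, 2, 14, 16].

[14, 85, 55, 2, 14, 16]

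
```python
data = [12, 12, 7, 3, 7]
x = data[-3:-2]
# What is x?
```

data has length 5. The slice data[-3:-2] selects indices [2] (2->7), giving [7].

[7]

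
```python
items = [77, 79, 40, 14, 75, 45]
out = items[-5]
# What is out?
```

items has length 6. Negative index -5 maps to positive index 6 + (-5) = 1. items[1] = 79.

79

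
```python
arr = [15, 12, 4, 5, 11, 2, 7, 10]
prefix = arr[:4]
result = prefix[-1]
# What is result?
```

arr has length 8. The slice arr[:4] selects indices [0, 1, 2, 3] (0->15, 1->12, 2->4, 3->5), giving [15, 12, 4, 5]. So prefix = [15, 12, 4, 5]. Then prefix[-1] = 5.

5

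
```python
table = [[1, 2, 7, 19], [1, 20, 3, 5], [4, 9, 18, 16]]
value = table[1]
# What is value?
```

table has 3 rows. Row 1 is [1, 20, 3, 5].

[1, 20, 3, 5]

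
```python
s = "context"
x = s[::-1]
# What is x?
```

s has length 7. The slice s[::-1] selects indices [6, 5, 4, 3, 2, 1, 0] (6->'t', 5->'x', 4->'e', 3->'t', 2->'n', 1->'o', 0->'c'), giving 'txetnoc'.

'txetnoc'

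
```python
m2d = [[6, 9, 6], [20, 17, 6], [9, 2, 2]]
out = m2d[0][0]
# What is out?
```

m2d[0] = [6, 9, 6]. Taking column 0 of that row yields 6.

6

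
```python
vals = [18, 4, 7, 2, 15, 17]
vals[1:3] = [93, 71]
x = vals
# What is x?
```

vals starts as [18, 4, 7, 2, 15, 17] (length 6). The slice vals[1:3] covers indices [1, 2] with values [4, 7]. Replacing that slice with [93, 71] (same length) produces [18, 93, 71, 2, 15, 17].

[18, 93, 71, 2, 15, 17]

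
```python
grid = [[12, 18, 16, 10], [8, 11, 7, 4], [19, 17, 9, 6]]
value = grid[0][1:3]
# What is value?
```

grid[0] = [12, 18, 16, 10]. grid[0] has length 4. The slice grid[0][1:3] selects indices [1, 2] (1->18, 2->16), giving [18, 16].

[18, 16]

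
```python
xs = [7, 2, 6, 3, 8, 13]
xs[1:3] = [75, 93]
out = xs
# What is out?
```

xs starts as [7, 2, 6, 3, 8, 13] (length 6). The slice xs[1:3] covers indices [1, 2] with values [2, 6]. Replacing that slice with [75, 93] (same length) produces [7, 75, 93, 3, 8, 13].

[7, 75, 93, 3, 8, 13]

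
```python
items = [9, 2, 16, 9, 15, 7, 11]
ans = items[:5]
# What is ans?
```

items has length 7. The slice items[:5] selects indices [0, 1, 2, 3, 4] (0->9, 1->2, 2->16, 3->9, 4->15), giving [9, 2, 16, 9, 15].

[9, 2, 16, 9, 15]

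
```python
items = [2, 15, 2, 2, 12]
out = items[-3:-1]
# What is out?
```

items has length 5. The slice items[-3:-1] selects indices [2, 3] (2->2, 3->2), giving [2, 2].

[2, 2]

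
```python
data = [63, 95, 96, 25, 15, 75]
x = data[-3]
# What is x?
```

data has length 6. Negative index -3 maps to positive index 6 + (-3) = 3. data[3] = 25.

25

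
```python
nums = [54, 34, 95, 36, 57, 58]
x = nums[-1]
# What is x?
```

nums has length 6. Negative index -1 maps to positive index 6 + (-1) = 5. nums[5] = 58.

58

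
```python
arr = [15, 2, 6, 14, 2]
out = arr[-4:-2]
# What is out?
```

arr has length 5. The slice arr[-4:-2] selects indices [1, 2] (1->2, 2->6), giving [2, 6].

[2, 6]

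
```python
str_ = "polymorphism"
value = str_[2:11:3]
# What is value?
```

str_ has length 12. The slice str_[2:11:3] selects indices [2, 5, 8] (2->'l', 5->'o', 8->'h'), giving 'loh'.

'loh'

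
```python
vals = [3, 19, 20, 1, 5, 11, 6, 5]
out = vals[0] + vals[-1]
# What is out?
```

vals has length 8. vals[0] = 3.
vals has length 8. Negative index -1 maps to positive index 8 + (-1) = 7. vals[7] = 5.
Sum: 3 + 5 = 8.

8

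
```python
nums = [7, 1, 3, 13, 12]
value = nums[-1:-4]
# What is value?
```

nums has length 5. The slice nums[-1:-4] resolves to an empty index range, so the result is [].

[]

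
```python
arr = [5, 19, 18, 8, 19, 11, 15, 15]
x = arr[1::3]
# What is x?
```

arr has length 8. The slice arr[1::3] selects indices [1, 4, 7] (1->19, 4->19, 7->15), giving [19, 19, 15].

[19, 19, 15]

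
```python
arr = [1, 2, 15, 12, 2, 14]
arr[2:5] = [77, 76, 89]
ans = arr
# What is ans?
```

arr starts as [1, 2, 15, 12, 2, 14] (length 6). The slice arr[2:5] covers indices [2, 3, 4] with values [15, 12, 2]. Replacing that slice with [77, 76, 89] (same length) produces [1, 2, 77, 76, 89, 14].

[1, 2, 77, 76, 89, 14]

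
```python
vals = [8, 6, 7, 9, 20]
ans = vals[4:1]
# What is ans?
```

vals has length 5. The slice vals[4:1] resolves to an empty index range, so the result is [].

[]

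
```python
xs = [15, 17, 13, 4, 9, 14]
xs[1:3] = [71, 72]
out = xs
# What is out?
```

xs starts as [15, 17, 13, 4, 9, 14] (length 6). The slice xs[1:3] covers indices [1, 2] with values [17, 13]. Replacing that slice with [71, 72] (same length) produces [15, 71, 72, 4, 9, 14].

[15, 71, 72, 4, 9, 14]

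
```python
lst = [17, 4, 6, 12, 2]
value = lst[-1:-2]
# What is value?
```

lst has length 5. The slice lst[-1:-2] resolves to an empty index range, so the result is [].

[]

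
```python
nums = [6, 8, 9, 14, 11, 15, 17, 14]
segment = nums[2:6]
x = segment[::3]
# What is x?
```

nums has length 8. The slice nums[2:6] selects indices [2, 3, 4, 5] (2->9, 3->14, 4->11, 5->15), giving [9, 14, 11, 15]. So segment = [9, 14, 11, 15]. segment has length 4. The slice segment[::3] selects indices [0, 3] (0->9, 3->15), giving [9, 15].

[9, 15]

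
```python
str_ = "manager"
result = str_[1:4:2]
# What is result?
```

str_ has length 7. The slice str_[1:4:2] selects indices [1, 3] (1->'a', 3->'a'), giving 'aa'.

'aa'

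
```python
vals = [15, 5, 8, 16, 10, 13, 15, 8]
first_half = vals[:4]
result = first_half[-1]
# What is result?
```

vals has length 8. The slice vals[:4] selects indices [0, 1, 2, 3] (0->15, 1->5, 2->8, 3->16), giving [15, 5, 8, 16]. So first_half = [15, 5, 8, 16]. Then first_half[-1] = 16.

16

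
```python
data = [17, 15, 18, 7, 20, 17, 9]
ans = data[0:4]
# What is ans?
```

data has length 7. The slice data[0:4] selects indices [0, 1, 2, 3] (0->17, 1->15, 2->18, 3->7), giving [17, 15, 18, 7].

[17, 15, 18, 7]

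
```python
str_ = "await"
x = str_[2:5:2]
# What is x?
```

str_ has length 5. The slice str_[2:5:2] selects indices [2, 4] (2->'a', 4->'t'), giving 'at'.

'at'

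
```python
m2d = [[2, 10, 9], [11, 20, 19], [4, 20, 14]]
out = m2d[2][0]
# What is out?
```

m2d[2] = [4, 20, 14]. Taking column 0 of that row yields 4.

4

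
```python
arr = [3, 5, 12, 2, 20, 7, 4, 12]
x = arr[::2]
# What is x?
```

arr has length 8. The slice arr[::2] selects indices [0, 2, 4, 6] (0->3, 2->12, 4->20, 6->4), giving [3, 12, 20, 4].

[3, 12, 20, 4]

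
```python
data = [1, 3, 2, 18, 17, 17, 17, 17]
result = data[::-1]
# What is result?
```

data has length 8. The slice data[::-1] selects indices [7, 6, 5, 4, 3, 2, 1, 0] (7->17, 6->17, 5->17, 4->17, 3->18, 2->2, 1->3, 0->1), giving [17, 17, 17, 17, 18, 2, 3, 1].

[17, 17, 17, 17, 18, 2, 3, 1]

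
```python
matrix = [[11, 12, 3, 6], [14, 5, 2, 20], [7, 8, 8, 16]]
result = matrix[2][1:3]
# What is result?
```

matrix[2] = [7, 8, 8, 16]. matrix[2] has length 4. The slice matrix[2][1:3] selects indices [1, 2] (1->8, 2->8), giving [8, 8].

[8, 8]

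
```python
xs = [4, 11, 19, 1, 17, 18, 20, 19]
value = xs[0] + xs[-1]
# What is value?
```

xs has length 8. xs[0] = 4.
xs has length 8. Negative index -1 maps to positive index 8 + (-1) = 7. xs[7] = 19.
Sum: 4 + 19 = 23.

23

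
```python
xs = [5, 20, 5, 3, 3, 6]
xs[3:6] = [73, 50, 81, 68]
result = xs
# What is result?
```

xs starts as [5, 20, 5, 3, 3, 6] (length 6). The slice xs[3:6] covers indices [3, 4, 5] with values [3, 3, 6]. Replacing that slice with [73, 50, 81, 68] (different length) produces [5, 20, 5, 73, 50, 81, 68].

[5, 20, 5, 73, 50, 81, 68]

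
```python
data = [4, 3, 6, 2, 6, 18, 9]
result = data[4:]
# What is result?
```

data has length 7. The slice data[4:] selects indices [4, 5, 6] (4->6, 5->18, 6->9), giving [6, 18, 9].

[6, 18, 9]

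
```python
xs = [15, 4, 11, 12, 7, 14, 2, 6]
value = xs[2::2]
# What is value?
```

xs has length 8. The slice xs[2::2] selects indices [2, 4, 6] (2->11, 4->7, 6->2), giving [11, 7, 2].

[11, 7, 2]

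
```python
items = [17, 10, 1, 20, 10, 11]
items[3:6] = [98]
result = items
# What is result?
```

items starts as [17, 10, 1, 20, 10, 11] (length 6). The slice items[3:6] covers indices [3, 4, 5] with values [20, 10, 11]. Replacing that slice with [98] (different length) produces [17, 10, 1, 98].

[17, 10, 1, 98]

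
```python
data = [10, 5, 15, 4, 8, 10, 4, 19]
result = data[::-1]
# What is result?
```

data has length 8. The slice data[::-1] selects indices [7, 6, 5, 4, 3, 2, 1, 0] (7->19, 6->4, 5->10, 4->8, 3->4, 2->15, 1->5, 0->10), giving [19, 4, 10, 8, 4, 15, 5, 10].

[19, 4, 10, 8, 4, 15, 5, 10]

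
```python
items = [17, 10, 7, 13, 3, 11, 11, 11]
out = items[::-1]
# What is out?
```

items has length 8. The slice items[::-1] selects indices [7, 6, 5, 4, 3, 2, 1, 0] (7->11, 6->11, 5->11, 4->3, 3->13, 2->7, 1->10, 0->17), giving [11, 11, 11, 3, 13, 7, 10, 17].

[11, 11, 11, 3, 13, 7, 10, 17]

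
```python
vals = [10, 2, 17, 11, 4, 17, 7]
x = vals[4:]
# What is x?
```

vals has length 7. The slice vals[4:] selects indices [4, 5, 6] (4->4, 5->17, 6->7), giving [4, 17, 7].

[4, 17, 7]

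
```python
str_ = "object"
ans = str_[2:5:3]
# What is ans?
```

str_ has length 6. The slice str_[2:5:3] selects indices [2] (2->'j'), giving 'j'.

'j'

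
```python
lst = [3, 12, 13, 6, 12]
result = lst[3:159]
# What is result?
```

lst has length 5. The slice lst[3:159] selects indices [3, 4] (3->6, 4->12), giving [6, 12].

[6, 12]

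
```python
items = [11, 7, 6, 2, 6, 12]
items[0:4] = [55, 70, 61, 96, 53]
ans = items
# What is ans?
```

items starts as [11, 7, 6, 2, 6, 12] (length 6). The slice items[0:4] covers indices [0, 1, 2, 3] with values [11, 7, 6, 2]. Replacing that slice with [55, 70, 61, 96, 53] (different length) produces [55, 70, 61, 96, 53, 6, 12].

[55, 70, 61, 96, 53, 6, 12]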